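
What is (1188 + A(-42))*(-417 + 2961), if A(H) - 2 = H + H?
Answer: 2813664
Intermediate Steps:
A(H) = 2 + 2*H (A(H) = 2 + (H + H) = 2 + 2*H)
(1188 + A(-42))*(-417 + 2961) = (1188 + (2 + 2*(-42)))*(-417 + 2961) = (1188 + (2 - 84))*2544 = (1188 - 82)*2544 = 1106*2544 = 2813664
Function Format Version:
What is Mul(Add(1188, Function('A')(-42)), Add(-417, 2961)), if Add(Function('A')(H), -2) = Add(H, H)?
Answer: 2813664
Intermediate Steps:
Function('A')(H) = Add(2, Mul(2, H)) (Function('A')(H) = Add(2, Add(H, H)) = Add(2, Mul(2, H)))
Mul(Add(1188, Function('A')(-42)), Add(-417, 2961)) = Mul(Add(1188, Add(2, Mul(2, -42))), Add(-417, 2961)) = Mul(Add(1188, Add(2, -84)), 2544) = Mul(Add(1188, -82), 2544) = Mul(1106, 2544) = 2813664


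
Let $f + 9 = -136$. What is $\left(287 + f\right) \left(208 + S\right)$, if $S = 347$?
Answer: $78810$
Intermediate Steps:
$f = -145$ ($f = -9 - 136 = -145$)
$\left(287 + f\right) \left(208 + S\right) = \left(287 - 145\right) \left(208 + 347\right) = 142 \cdot 555 = 78810$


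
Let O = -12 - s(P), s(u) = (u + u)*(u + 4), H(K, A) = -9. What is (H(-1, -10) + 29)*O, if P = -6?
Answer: -720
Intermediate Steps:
s(u) = 2*u*(4 + u) (s(u) = (2*u)*(4 + u) = 2*u*(4 + u))
O = -36 (O = -12 - 2*(-6)*(4 - 6) = -12 - 2*(-6)*(-2) = -12 - 1*24 = -12 - 24 = -36)
(H(-1, -10) + 29)*O = (-9 + 29)*(-36) = 20*(-36) = -720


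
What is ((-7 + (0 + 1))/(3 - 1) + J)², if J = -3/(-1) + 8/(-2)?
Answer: 16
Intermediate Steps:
J = -1 (J = -3*(-1) + 8*(-½) = 3 - 4 = -1)
((-7 + (0 + 1))/(3 - 1) + J)² = ((-7 + (0 + 1))/(3 - 1) - 1)² = ((-7 + 1)/2 - 1)² = (-6*½ - 1)² = (-3 - 1)² = (-4)² = 16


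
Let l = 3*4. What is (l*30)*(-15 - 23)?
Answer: -13680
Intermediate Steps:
l = 12
(l*30)*(-15 - 23) = (12*30)*(-15 - 23) = 360*(-38) = -13680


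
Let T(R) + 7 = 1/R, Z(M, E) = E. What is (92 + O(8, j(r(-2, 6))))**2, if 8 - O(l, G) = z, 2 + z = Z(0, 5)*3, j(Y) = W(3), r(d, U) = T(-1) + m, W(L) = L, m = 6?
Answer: 7569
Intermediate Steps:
T(R) = -7 + 1/R
r(d, U) = -2 (r(d, U) = (-7 + 1/(-1)) + 6 = (-7 - 1) + 6 = -8 + 6 = -2)
j(Y) = 3
z = 13 (z = -2 + 5*3 = -2 + 15 = 13)
O(l, G) = -5 (O(l, G) = 8 - 1*13 = 8 - 13 = -5)
(92 + O(8, j(r(-2, 6))))**2 = (92 - 5)**2 = 87**2 = 7569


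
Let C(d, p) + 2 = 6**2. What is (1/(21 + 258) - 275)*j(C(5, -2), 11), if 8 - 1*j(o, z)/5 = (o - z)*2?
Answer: 14577560/279 ≈ 52249.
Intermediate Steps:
C(d, p) = 34 (C(d, p) = -2 + 6**2 = -2 + 36 = 34)
j(o, z) = 40 - 10*o + 10*z (j(o, z) = 40 - 5*(o - z)*2 = 40 - 5*(-2*z + 2*o) = 40 + (-10*o + 10*z) = 40 - 10*o + 10*z)
(1/(21 + 258) - 275)*j(C(5, -2), 11) = (1/(21 + 258) - 275)*(40 - 10*34 + 10*11) = (1/279 - 275)*(40 - 340 + 110) = (1/279 - 275)*(-190) = -76724/279*(-190) = 14577560/279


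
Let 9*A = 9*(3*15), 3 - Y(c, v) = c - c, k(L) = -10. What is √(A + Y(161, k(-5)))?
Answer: 4*√3 ≈ 6.9282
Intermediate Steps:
Y(c, v) = 3 (Y(c, v) = 3 - (c - c) = 3 - 1*0 = 3 + 0 = 3)
A = 45 (A = (9*(3*15))/9 = (9*45)/9 = (⅑)*405 = 45)
√(A + Y(161, k(-5))) = √(45 + 3) = √48 = 4*√3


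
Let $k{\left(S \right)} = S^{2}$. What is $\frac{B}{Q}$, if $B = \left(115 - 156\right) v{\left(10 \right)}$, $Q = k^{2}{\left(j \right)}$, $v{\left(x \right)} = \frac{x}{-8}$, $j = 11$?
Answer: $\frac{205}{58564} \approx 0.0035004$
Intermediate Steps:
$v{\left(x \right)} = - \frac{x}{8}$ ($v{\left(x \right)} = x \left(- \frac{1}{8}\right) = - \frac{x}{8}$)
$Q = 14641$ ($Q = \left(11^{2}\right)^{2} = 121^{2} = 14641$)
$B = \frac{205}{4}$ ($B = \left(115 - 156\right) \left(\left(- \frac{1}{8}\right) 10\right) = \left(-41\right) \left(- \frac{5}{4}\right) = \frac{205}{4} \approx 51.25$)
$\frac{B}{Q} = \frac{205}{4 \cdot 14641} = \frac{205}{4} \cdot \frac{1}{14641} = \frac{205}{58564}$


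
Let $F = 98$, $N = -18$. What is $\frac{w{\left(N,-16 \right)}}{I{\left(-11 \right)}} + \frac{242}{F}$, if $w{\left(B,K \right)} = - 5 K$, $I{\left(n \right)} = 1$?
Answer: $\frac{4041}{49} \approx 82.469$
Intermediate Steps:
$\frac{w{\left(N,-16 \right)}}{I{\left(-11 \right)}} + \frac{242}{F} = \frac{\left(-5\right) \left(-16\right)}{1} + \frac{242}{98} = 80 \cdot 1 + 242 \cdot \frac{1}{98} = 80 + \frac{121}{49} = \frac{4041}{49}$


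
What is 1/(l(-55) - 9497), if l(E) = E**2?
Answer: -1/6472 ≈ -0.00015451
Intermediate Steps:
1/(l(-55) - 9497) = 1/((-55)**2 - 9497) = 1/(3025 - 9497) = 1/(-6472) = -1/6472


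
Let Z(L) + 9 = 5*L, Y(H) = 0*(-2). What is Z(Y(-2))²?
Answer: 81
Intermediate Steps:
Y(H) = 0
Z(L) = -9 + 5*L
Z(Y(-2))² = (-9 + 5*0)² = (-9 + 0)² = (-9)² = 81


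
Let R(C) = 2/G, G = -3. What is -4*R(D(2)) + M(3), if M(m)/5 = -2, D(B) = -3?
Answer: -22/3 ≈ -7.3333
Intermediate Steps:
M(m) = -10 (M(m) = 5*(-2) = -10)
R(C) = -⅔ (R(C) = 2/(-3) = 2*(-⅓) = -⅔)
-4*R(D(2)) + M(3) = -4*(-⅔) - 10 = 8/3 - 10 = -22/3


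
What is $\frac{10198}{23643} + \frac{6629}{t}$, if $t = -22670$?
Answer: $\frac{74459213}{535986810} \approx 0.13892$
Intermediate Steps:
$\frac{10198}{23643} + \frac{6629}{t} = \frac{10198}{23643} + \frac{6629}{-22670} = 10198 \cdot \frac{1}{23643} + 6629 \left(- \frac{1}{22670}\right) = \frac{10198}{23643} - \frac{6629}{22670} = \frac{74459213}{535986810}$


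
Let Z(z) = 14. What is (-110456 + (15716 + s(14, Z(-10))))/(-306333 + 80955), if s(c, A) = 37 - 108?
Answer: 94811/225378 ≈ 0.42068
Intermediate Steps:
s(c, A) = -71
(-110456 + (15716 + s(14, Z(-10))))/(-306333 + 80955) = (-110456 + (15716 - 71))/(-306333 + 80955) = (-110456 + 15645)/(-225378) = -94811*(-1/225378) = 94811/225378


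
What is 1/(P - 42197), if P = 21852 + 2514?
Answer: -1/17831 ≈ -5.6082e-5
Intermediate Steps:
P = 24366
1/(P - 42197) = 1/(24366 - 42197) = 1/(-17831) = -1/17831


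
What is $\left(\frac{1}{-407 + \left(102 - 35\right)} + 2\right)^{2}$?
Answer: $\frac{461041}{115600} \approx 3.9882$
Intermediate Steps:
$\left(\frac{1}{-407 + \left(102 - 35\right)} + 2\right)^{2} = \left(\frac{1}{-407 + 67} + 2\right)^{2} = \left(\frac{1}{-340} + 2\right)^{2} = \left(- \frac{1}{340} + 2\right)^{2} = \left(\frac{679}{340}\right)^{2} = \frac{461041}{115600}$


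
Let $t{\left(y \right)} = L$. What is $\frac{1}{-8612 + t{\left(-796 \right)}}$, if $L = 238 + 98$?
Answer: $- \frac{1}{8276} \approx -0.00012083$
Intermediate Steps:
$L = 336$
$t{\left(y \right)} = 336$
$\frac{1}{-8612 + t{\left(-796 \right)}} = \frac{1}{-8612 + 336} = \frac{1}{-8276} = - \frac{1}{8276}$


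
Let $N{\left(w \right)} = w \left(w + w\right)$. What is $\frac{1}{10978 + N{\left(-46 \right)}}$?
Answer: $\frac{1}{15210} \approx 6.5746 \cdot 10^{-5}$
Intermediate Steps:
$N{\left(w \right)} = 2 w^{2}$ ($N{\left(w \right)} = w 2 w = 2 w^{2}$)
$\frac{1}{10978 + N{\left(-46 \right)}} = \frac{1}{10978 + 2 \left(-46\right)^{2}} = \frac{1}{10978 + 2 \cdot 2116} = \frac{1}{10978 + 4232} = \frac{1}{15210}$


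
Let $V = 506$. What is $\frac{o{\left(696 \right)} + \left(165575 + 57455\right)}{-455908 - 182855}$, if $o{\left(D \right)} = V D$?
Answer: $- \frac{575206}{638763} \approx -0.9005$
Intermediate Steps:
$o{\left(D \right)} = 506 D$
$\frac{o{\left(696 \right)} + \left(165575 + 57455\right)}{-455908 - 182855} = \frac{506 \cdot 696 + \left(165575 + 57455\right)}{-455908 - 182855} = \frac{352176 + 223030}{-455908 - 182855} = \frac{575206}{-638763} = 575206 \left(- \frac{1}{638763}\right) = - \frac{575206}{638763}$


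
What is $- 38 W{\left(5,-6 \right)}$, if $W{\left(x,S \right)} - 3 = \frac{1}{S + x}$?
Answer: $-76$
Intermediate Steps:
$W{\left(x,S \right)} = 3 + \frac{1}{S + x}$
$- 38 W{\left(5,-6 \right)} = - 38 \frac{1 + 3 \left(-6\right) + 3 \cdot 5}{-6 + 5} = - 38 \frac{1 - 18 + 15}{-1} = - 38 \left(\left(-1\right) \left(-2\right)\right) = \left(-38\right) 2 = -76$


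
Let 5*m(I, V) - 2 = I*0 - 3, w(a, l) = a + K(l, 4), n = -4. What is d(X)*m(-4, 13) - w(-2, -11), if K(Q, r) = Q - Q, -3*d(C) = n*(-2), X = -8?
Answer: 38/15 ≈ 2.5333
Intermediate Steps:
d(C) = -8/3 (d(C) = -(-4)*(-2)/3 = -⅓*8 = -8/3)
K(Q, r) = 0
w(a, l) = a (w(a, l) = a + 0 = a)
m(I, V) = -⅕ (m(I, V) = ⅖ + (I*0 - 3)/5 = ⅖ + (0 - 3)/5 = ⅖ + (⅕)*(-3) = ⅖ - ⅗ = -⅕)
d(X)*m(-4, 13) - w(-2, -11) = -8/3*(-⅕) - 1*(-2) = 8/15 + 2 = 38/15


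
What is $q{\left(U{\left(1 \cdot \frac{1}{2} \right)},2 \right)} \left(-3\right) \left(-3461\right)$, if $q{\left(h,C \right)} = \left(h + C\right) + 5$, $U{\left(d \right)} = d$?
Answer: $\frac{155745}{2} \approx 77873.0$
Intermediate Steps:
$q{\left(h,C \right)} = 5 + C + h$ ($q{\left(h,C \right)} = \left(C + h\right) + 5 = 5 + C + h$)
$q{\left(U{\left(1 \cdot \frac{1}{2} \right)},2 \right)} \left(-3\right) \left(-3461\right) = \left(5 + 2 + 1 \cdot \frac{1}{2}\right) \left(-3\right) \left(-3461\right) = \left(5 + 2 + \frac{1}{2}\right) \left(-3\right) \left(-3461\right) = \frac{15}{2} \left(-3\right) \left(-3461\right) = \left(- \frac{45}{2}\right) \left(-3461\right) = \frac{155745}{2}$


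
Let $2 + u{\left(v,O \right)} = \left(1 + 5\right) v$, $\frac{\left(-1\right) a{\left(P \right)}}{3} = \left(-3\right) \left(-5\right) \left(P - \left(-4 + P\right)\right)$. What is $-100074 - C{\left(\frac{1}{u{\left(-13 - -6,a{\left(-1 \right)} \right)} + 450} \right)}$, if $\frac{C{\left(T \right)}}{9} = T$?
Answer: $- \frac{40630053}{406} \approx -1.0007 \cdot 10^{5}$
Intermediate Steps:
$a{\left(P \right)} = -180$ ($a{\left(P \right)} = - 3 \left(-3\right) \left(-5\right) \left(P - \left(-4 + P\right)\right) = - 3 \cdot 15 \cdot 4 = \left(-3\right) 60 = -180$)
$u{\left(v,O \right)} = -2 + 6 v$ ($u{\left(v,O \right)} = -2 + \left(1 + 5\right) v = -2 + 6 v$)
$C{\left(T \right)} = 9 T$
$-100074 - C{\left(\frac{1}{u{\left(-13 - -6,a{\left(-1 \right)} \right)} + 450} \right)} = -100074 - \frac{9}{\left(-2 + 6 \left(-13 - -6\right)\right) + 450} = -100074 - \frac{9}{\left(-2 + 6 \left(-13 + 6\right)\right) + 450} = -100074 - \frac{9}{\left(-2 + 6 \left(-7\right)\right) + 450} = -100074 - \frac{9}{\left(-2 - 42\right) + 450} = -100074 - \frac{9}{-44 + 450} = -100074 - \frac{9}{406} = - \frac{40630053}{406}$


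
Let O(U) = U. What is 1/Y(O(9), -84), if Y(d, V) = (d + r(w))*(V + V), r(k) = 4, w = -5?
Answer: -1/2184 ≈ -0.00045788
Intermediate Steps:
Y(d, V) = 2*V*(4 + d) (Y(d, V) = (d + 4)*(V + V) = (4 + d)*(2*V) = 2*V*(4 + d))
1/Y(O(9), -84) = 1/(2*(-84)*(4 + 9)) = 1/(2*(-84)*13) = 1/(-2184) = -1/2184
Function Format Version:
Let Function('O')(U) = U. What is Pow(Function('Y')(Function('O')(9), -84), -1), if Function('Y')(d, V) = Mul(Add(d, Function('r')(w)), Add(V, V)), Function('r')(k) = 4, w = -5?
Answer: Rational(-1, 2184) ≈ -0.00045788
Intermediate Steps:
Function('Y')(d, V) = Mul(2, V, Add(4, d)) (Function('Y')(d, V) = Mul(Add(d, 4), Add(V, V)) = Mul(Add(4, d), Mul(2, V)) = Mul(2, V, Add(4, d)))
Pow(Function('Y')(Function('O')(9), -84), -1) = Pow(Mul(2, -84, Add(4, 9)), -1) = Pow(Mul(2, -84, 13), -1) = Pow(-2184, -1) = Rational(-1, 2184)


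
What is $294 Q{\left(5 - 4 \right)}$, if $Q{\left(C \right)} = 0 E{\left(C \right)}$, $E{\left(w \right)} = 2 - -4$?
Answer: $0$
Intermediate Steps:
$E{\left(w \right)} = 6$ ($E{\left(w \right)} = 2 + 4 = 6$)
$Q{\left(C \right)} = 0$ ($Q{\left(C \right)} = 0 \cdot 6 = 0$)
$294 Q{\left(5 - 4 \right)} = 294 \cdot 0 = 0$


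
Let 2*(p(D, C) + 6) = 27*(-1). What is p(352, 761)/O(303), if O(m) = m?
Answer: -13/202 ≈ -0.064356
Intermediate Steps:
p(D, C) = -39/2 (p(D, C) = -6 + (27*(-1))/2 = -6 + (½)*(-27) = -6 - 27/2 = -39/2)
p(352, 761)/O(303) = -39/2/303 = -39/2*1/303 = -13/202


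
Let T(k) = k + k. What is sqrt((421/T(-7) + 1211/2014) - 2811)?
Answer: I*sqrt(141138419226)/7049 ≈ 53.296*I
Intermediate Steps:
T(k) = 2*k
sqrt((421/T(-7) + 1211/2014) - 2811) = sqrt((421/((2*(-7))) + 1211/2014) - 2811) = sqrt((421/(-14) + 1211*(1/2014)) - 2811) = sqrt((421*(-1/14) + 1211/2014) - 2811) = sqrt((-421/14 + 1211/2014) - 2811) = sqrt(-207735/7049 - 2811) = sqrt(-20022474/7049) = I*sqrt(141138419226)/7049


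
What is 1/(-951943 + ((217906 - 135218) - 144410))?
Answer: -1/1013665 ≈ -9.8652e-7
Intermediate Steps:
1/(-951943 + ((217906 - 135218) - 144410)) = 1/(-951943 + (82688 - 144410)) = 1/(-951943 - 61722) = 1/(-1013665) = -1/1013665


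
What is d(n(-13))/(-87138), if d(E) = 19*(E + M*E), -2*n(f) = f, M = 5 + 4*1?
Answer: -1235/87138 ≈ -0.014173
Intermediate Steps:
M = 9 (M = 5 + 4 = 9)
n(f) = -f/2
d(E) = 190*E (d(E) = 19*(E + 9*E) = 19*(10*E) = 190*E)
d(n(-13))/(-87138) = (190*(-1/2*(-13)))/(-87138) = (190*(13/2))*(-1/87138) = 1235*(-1/87138) = -1235/87138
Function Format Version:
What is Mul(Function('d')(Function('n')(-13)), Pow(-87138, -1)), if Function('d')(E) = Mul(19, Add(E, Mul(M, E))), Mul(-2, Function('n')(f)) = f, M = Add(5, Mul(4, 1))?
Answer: Rational(-1235, 87138) ≈ -0.014173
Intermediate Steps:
M = 9 (M = Add(5, 4) = 9)
Function('n')(f) = Mul(Rational(-1, 2), f)
Function('d')(E) = Mul(190, E) (Function('d')(E) = Mul(19, Add(E, Mul(9, E))) = Mul(19, Mul(10, E)) = Mul(190, E))
Mul(Function('d')(Function('n')(-13)), Pow(-87138, -1)) = Mul(Mul(190, Mul(Rational(-1, 2), -13)), Pow(-87138, -1)) = Mul(Mul(190, Rational(13, 2)), Rational(-1, 87138)) = Mul(1235, Rational(-1, 87138)) = Rational(-1235, 87138)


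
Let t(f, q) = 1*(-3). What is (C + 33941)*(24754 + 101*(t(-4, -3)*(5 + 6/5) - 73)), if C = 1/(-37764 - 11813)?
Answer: 130428896405472/247885 ≈ 5.2617e+8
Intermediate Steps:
t(f, q) = -3
C = -1/49577 (C = 1/(-49577) = -1/49577 ≈ -2.0171e-5)
(C + 33941)*(24754 + 101*(t(-4, -3)*(5 + 6/5) - 73)) = (-1/49577 + 33941)*(24754 + 101*(-3*(5 + 6/5) - 73)) = 1682692956*(24754 + 101*(-3*(5 + 6*(1/5)) - 73))/49577 = 1682692956*(24754 + 101*(-3*(5 + 6/5) - 73))/49577 = 1682692956*(24754 + 101*(-3*31/5 - 73))/49577 = 1682692956*(24754 + 101*(-93/5 - 73))/49577 = 1682692956*(24754 + 101*(-458/5))/49577 = 1682692956*(24754 - 46258/5)/49577 = (1682692956/49577)*(77512/5) = 130428896405472/247885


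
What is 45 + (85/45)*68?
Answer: 1561/9 ≈ 173.44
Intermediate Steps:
45 + (85/45)*68 = 45 + (85*(1/45))*68 = 45 + (17/9)*68 = 45 + 1156/9 = 1561/9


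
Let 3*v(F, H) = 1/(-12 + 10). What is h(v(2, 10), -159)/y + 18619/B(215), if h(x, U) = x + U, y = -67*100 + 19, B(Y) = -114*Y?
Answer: -1401074/1904085 ≈ -0.73583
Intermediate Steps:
v(F, H) = -⅙ (v(F, H) = 1/(3*(-12 + 10)) = (⅓)/(-2) = (⅓)*(-½) = -⅙)
y = -6681 (y = -6700 + 19 = -6681)
h(x, U) = U + x
h(v(2, 10), -159)/y + 18619/B(215) = (-159 - ⅙)/(-6681) + 18619/((-114*215)) = -955/6*(-1/6681) + 18619/(-24510) = 955/40086 + 18619*(-1/24510) = 955/40086 - 433/570 = -1401074/1904085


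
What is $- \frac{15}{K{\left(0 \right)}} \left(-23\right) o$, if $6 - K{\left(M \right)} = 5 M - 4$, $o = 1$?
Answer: $\frac{69}{2} \approx 34.5$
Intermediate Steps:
$K{\left(M \right)} = 10 - 5 M$ ($K{\left(M \right)} = 6 - \left(5 M - 4\right) = 6 - \left(-4 + 5 M\right) = 10 - 5 M$)
$- \frac{15}{K{\left(0 \right)}} \left(-23\right) o = - \frac{15}{10 - 0} \left(-23\right) 1 = - \frac{15}{10 + 0} \left(-23\right) 1 = - \frac{15}{10} \left(-23\right) 1 = \left(-15\right) \frac{1}{10} \left(-23\right) 1 = \left(- \frac{3}{2}\right) \left(-23\right) 1 = \frac{69}{2} \cdot 1 = \frac{69}{2}$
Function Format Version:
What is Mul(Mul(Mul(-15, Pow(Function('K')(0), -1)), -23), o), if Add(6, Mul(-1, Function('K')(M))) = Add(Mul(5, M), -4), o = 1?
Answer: Rational(69, 2) ≈ 34.500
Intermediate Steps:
Function('K')(M) = Add(10, Mul(-5, M)) (Function('K')(M) = Add(6, Mul(-1, Add(Mul(5, M), -4))) = Add(6, Mul(-1, Add(-4, Mul(5, M)))) = Add(6, Add(4, Mul(-5, M))) = Add(10, Mul(-5, M)))
Mul(Mul(Mul(-15, Pow(Function('K')(0), -1)), -23), o) = Mul(Mul(Mul(-15, Pow(Add(10, Mul(-5, 0)), -1)), -23), 1) = Mul(Mul(Mul(-15, Pow(Add(10, 0), -1)), -23), 1) = Mul(Mul(Mul(-15, Pow(10, -1)), -23), 1) = Mul(Mul(Mul(-15, Rational(1, 10)), -23), 1) = Mul(Mul(Rational(-3, 2), -23), 1) = Mul(Rational(69, 2), 1) = Rational(69, 2)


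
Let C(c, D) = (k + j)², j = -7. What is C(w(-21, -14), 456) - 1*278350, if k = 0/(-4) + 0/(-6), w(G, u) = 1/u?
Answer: -278301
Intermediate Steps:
k = 0 (k = 0*(-¼) + 0*(-⅙) = 0 + 0 = 0)
C(c, D) = 49 (C(c, D) = (0 - 7)² = (-7)² = 49)
C(w(-21, -14), 456) - 1*278350 = 49 - 1*278350 = 49 - 278350 = -278301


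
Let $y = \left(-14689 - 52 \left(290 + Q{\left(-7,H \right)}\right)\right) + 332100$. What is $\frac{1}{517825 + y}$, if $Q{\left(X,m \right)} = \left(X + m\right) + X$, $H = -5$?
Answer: $\frac{1}{821144} \approx 1.2178 \cdot 10^{-6}$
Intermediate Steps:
$Q{\left(X,m \right)} = m + 2 X$
$y = 303319$ ($y = \left(-14689 - 52 \left(290 + \left(-5 + 2 \left(-7\right)\right)\right)\right) + 332100 = \left(-14689 - 52 \left(290 - 19\right)\right) + 332100 = \left(-14689 - 14092\right) + 332100 = -28781 + 332100 = 303319$)
$\frac{1}{517825 + y} = \frac{1}{517825 + 303319} = \frac{1}{821144}$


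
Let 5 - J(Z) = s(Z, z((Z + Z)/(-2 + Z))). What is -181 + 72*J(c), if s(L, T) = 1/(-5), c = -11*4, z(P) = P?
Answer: 967/5 ≈ 193.40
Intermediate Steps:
c = -44
s(L, T) = -⅕
J(Z) = 26/5 (J(Z) = 5 - 1*(-⅕) = 5 + ⅕ = 26/5)
-181 + 72*J(c) = -181 + 72*(26/5) = -181 + 1872/5 = 967/5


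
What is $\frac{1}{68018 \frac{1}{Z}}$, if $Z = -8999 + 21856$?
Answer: $\frac{12857}{68018} \approx 0.18902$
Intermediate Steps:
$Z = 12857$
$\frac{1}{68018 \frac{1}{Z}} = \frac{1}{68018 \cdot \frac{1}{12857}} = \frac{1}{\frac{68018}{12857}} = \frac{12857}{68018}$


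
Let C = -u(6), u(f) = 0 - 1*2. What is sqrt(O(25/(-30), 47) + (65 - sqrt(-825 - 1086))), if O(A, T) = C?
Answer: sqrt(67 - 7*I*sqrt(39)) ≈ 8.5732 - 2.5495*I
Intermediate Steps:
u(f) = -2 (u(f) = 0 - 2 = -2)
C = 2 (C = -1*(-2) = 2)
O(A, T) = 2
sqrt(O(25/(-30), 47) + (65 - sqrt(-825 - 1086))) = sqrt(2 + (65 - sqrt(-825 - 1086))) = sqrt(2 + (65 - sqrt(-1911))) = sqrt(2 + (65 - 7*I*sqrt(39))) = sqrt(67 - 7*I*sqrt(39))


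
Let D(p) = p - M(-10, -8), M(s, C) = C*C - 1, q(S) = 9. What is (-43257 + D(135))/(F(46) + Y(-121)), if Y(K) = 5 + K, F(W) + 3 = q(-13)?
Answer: 8637/22 ≈ 392.59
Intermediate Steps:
F(W) = 6 (F(W) = -3 + 9 = 6)
M(s, C) = -1 + C² (M(s, C) = C² - 1 = -1 + C²)
D(p) = -63 + p (D(p) = p - (-1 + (-8)²) = p - (-1 + 64) = p - 1*63 = p - 63 = -63 + p)
(-43257 + D(135))/(F(46) + Y(-121)) = (-43257 + (-63 + 135))/(6 + (5 - 121)) = (-43257 + 72)/(6 - 116) = -43185/(-110) = -43185*(-1/110) = 8637/22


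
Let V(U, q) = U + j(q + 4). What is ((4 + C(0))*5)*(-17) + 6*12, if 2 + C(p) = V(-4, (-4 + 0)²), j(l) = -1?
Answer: 327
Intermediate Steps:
V(U, q) = -1 + U (V(U, q) = U - 1 = -1 + U)
C(p) = -7 (C(p) = -2 + (-1 - 4) = -2 - 5 = -7)
((4 + C(0))*5)*(-17) + 6*12 = ((4 - 7)*5)*(-17) + 6*12 = -3*5*(-17) + 72 = -15*(-17) + 72 = 255 + 72 = 327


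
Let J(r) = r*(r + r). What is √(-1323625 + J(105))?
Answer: 5*I*√52063 ≈ 1140.9*I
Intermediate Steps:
J(r) = 2*r² (J(r) = r*(2*r) = 2*r²)
√(-1323625 + J(105)) = √(-1323625 + 2*105²) = √(-1323625 + 2*11025) = √(-1323625 + 22050) = √(-1301575) = 5*I*√52063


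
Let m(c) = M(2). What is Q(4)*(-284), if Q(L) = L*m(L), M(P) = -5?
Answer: 5680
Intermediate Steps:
m(c) = -5
Q(L) = -5*L (Q(L) = L*(-5) = -5*L)
Q(4)*(-284) = -5*4*(-284) = -20*(-284) = 5680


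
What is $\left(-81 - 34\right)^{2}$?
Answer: $13225$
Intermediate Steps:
$\left(-81 - 34\right)^{2} = \left(-115\right)^{2} = 13225$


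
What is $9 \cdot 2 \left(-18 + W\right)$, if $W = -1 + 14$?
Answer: $-90$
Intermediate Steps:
$W = 13$
$9 \cdot 2 \left(-18 + W\right) = 9 \cdot 2 \left(-18 + 13\right) = 18 \left(-5\right) = -90$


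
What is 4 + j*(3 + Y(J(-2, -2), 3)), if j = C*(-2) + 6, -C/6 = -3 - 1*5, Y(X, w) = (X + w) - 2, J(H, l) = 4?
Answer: -716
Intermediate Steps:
Y(X, w) = -2 + X + w
C = 48 (C = -6*(-3 - 1*5) = -6*(-3 - 5) = -6*(-8) = 48)
j = -90 (j = 48*(-2) + 6 = -96 + 6 = -90)
4 + j*(3 + Y(J(-2, -2), 3)) = 4 - 90*(3 + (-2 + 4 + 3)) = 4 - 90*(3 + 5) = 4 - 90*8 = 4 - 720 = -716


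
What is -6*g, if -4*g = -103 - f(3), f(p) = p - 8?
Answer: -147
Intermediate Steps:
f(p) = -8 + p
g = 49/2 (g = -(-103 - (-8 + 3))/4 = -(-103 - 1*(-5))/4 = -(-103 + 5)/4 = -¼*(-98) = 49/2 ≈ 24.500)
-6*g = -6*49/2 = -147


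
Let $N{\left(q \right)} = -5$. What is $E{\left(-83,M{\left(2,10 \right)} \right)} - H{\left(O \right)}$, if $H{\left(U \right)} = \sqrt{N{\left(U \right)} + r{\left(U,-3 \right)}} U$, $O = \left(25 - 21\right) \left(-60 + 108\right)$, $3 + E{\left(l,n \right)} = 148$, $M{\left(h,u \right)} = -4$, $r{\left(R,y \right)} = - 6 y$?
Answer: $145 - 192 \sqrt{13} \approx -547.27$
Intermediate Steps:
$E{\left(l,n \right)} = 145$ ($E{\left(l,n \right)} = -3 + 148 = 145$)
$O = 192$ ($O = 4 \cdot 48 = 192$)
$H{\left(U \right)} = U \sqrt{13}$ ($H{\left(U \right)} = \sqrt{-5 - -18} U = \sqrt{-5 + 18} U = \sqrt{13} U = U \sqrt{13}$)
$E{\left(-83,M{\left(2,10 \right)} \right)} - H{\left(O \right)} = 145 - 192 \sqrt{13}$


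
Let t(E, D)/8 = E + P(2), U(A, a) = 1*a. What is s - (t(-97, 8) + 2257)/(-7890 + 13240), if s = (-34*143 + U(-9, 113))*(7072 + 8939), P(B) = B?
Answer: -406793880147/5350 ≈ -7.6036e+7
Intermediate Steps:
U(A, a) = a
t(E, D) = 16 + 8*E (t(E, D) = 8*(E + 2) = 8*(2 + E) = 16 + 8*E)
s = -76036239 (s = (-34*143 + 113)*(7072 + 8939) = (-4862 + 113)*16011 = -4749*16011 = -76036239)
s - (t(-97, 8) + 2257)/(-7890 + 13240) = -76036239 - ((16 + 8*(-97)) + 2257)/(-7890 + 13240) = -76036239 - ((16 - 776) + 2257)/5350 = -76036239 - (-760 + 2257)/5350 = -76036239 - 1497/5350 = -406793880147/5350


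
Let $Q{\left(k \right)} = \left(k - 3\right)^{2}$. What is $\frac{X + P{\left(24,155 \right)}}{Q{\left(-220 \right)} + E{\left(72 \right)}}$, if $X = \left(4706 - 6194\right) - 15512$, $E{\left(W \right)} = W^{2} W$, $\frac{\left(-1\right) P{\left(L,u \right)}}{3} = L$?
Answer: $- \frac{17072}{422977} \approx -0.040362$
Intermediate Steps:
$P{\left(L,u \right)} = - 3 L$
$E{\left(W \right)} = W^{3}$
$X = -17000$ ($X = -1488 - 15512 = -17000$)
$Q{\left(k \right)} = \left(-3 + k\right)^{2}$
$\frac{X + P{\left(24,155 \right)}}{Q{\left(-220 \right)} + E{\left(72 \right)}} = \frac{-17000 - 72}{\left(-3 - 220\right)^{2} + 72^{3}} = \frac{-17000 - 72}{\left(-223\right)^{2} + 373248} = - \frac{17072}{49729 + 373248} = - \frac{17072}{422977}$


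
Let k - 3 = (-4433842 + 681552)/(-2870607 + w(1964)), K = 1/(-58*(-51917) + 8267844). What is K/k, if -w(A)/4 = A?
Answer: 411209/19960143295910 ≈ 2.0602e-8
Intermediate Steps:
w(A) = -4*A
K = 1/11279030 (K = 1/(3011186 + 8267844) = 1/11279030 ≈ 8.8660e-8)
k = 12387679/2878463 (k = 3 + (-4433842 + 681552)/(-2870607 - 4*1964) = 3 - 3752290/(-2870607 - 7856) = 3 - 3752290/(-2878463) = 3 - 3752290*(-1/2878463) = 3 + 3752290/2878463 = 12387679/2878463 ≈ 4.3036)
K/k = 1/(11279030*(12387679/2878463)) = (1/11279030)*(2878463/12387679) = 411209/19960143295910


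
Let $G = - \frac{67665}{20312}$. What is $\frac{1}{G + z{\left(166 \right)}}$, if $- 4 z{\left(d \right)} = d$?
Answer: $- \frac{20312}{910613} \approx -0.022306$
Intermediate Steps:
$z{\left(d \right)} = - \frac{d}{4}$
$G = - \frac{67665}{20312}$ ($G = \left(-67665\right) \frac{1}{20312} = - \frac{67665}{20312} \approx -3.3313$)
$\frac{1}{G + z{\left(166 \right)}} = \frac{1}{- \frac{67665}{20312} - \frac{83}{2}} = \frac{1}{- \frac{910613}{20312}} = - \frac{20312}{910613}$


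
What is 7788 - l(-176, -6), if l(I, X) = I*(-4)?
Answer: 7084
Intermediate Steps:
l(I, X) = -4*I
7788 - l(-176, -6) = 7788 - (-4)*(-176) = 7788 - 1*704 = 7788 - 704 = 7084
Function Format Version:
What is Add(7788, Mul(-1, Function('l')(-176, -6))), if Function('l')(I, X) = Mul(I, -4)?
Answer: 7084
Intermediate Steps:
Function('l')(I, X) = Mul(-4, I)
Add(7788, Mul(-1, Function('l')(-176, -6))) = Add(7788, Mul(-1, Mul(-4, -176))) = Add(7788, Mul(-1, 704)) = Add(7788, -704) = 7084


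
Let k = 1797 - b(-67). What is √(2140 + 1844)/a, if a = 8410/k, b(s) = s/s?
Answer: 3592*√249/4205 ≈ 13.479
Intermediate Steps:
b(s) = 1
k = 1796 (k = 1797 - 1*1 = 1797 - 1 = 1796)
a = 4205/898 (a = 8410/1796 = 8410*(1/1796) = 4205/898 ≈ 4.6826)
√(2140 + 1844)/a = √(2140 + 1844)/(4205/898) = √3984*(898/4205) = (4*√249)*(898/4205) = 3592*√249/4205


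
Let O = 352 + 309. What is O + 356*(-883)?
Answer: -313687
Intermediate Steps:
O = 661
O + 356*(-883) = 661 + 356*(-883) = 661 - 314348 = -313687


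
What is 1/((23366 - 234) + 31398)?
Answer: 1/54530 ≈ 1.8339e-5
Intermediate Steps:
1/((23366 - 234) + 31398) = 1/(23132 + 31398) = 1/54530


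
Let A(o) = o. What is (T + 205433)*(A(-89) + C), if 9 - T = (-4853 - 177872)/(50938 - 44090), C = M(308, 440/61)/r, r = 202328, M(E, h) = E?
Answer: -904877780965723/49483648 ≈ -1.8286e+7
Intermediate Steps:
C = 11/7226 (C = 308/202328 = 308*(1/202328) = 11/7226 ≈ 0.0015223)
T = 244357/6848 (T = 9 - (-4853 - 177872)/(50938 - 44090) = 9 - (-182725)/6848 = 9 - 1*(-182725/6848) = 9 + 182725/6848 = 244357/6848 ≈ 35.683)
(T + 205433)*(A(-89) + C) = (244357/6848 + 205433)*(-89 + 11/7226) = (1407049541/6848)*(-643103/7226) = -904877780965723/49483648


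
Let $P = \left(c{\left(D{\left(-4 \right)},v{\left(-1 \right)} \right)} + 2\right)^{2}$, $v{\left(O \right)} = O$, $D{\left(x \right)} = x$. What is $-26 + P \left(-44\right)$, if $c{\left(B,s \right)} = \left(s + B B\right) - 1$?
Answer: $-11290$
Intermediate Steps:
$c{\left(B,s \right)} = -1 + s + B^{2}$ ($c{\left(B,s \right)} = \left(s + B^{2}\right) - 1 = -1 + s + B^{2}$)
$P = 256$ ($P = \left(\left(-1 - 1 + \left(-4\right)^{2}\right) + 2\right)^{2} = \left(\left(-1 - 1 + 16\right) + 2\right)^{2} = \left(14 + 2\right)^{2} = 16^{2} = 256$)
$-26 + P \left(-44\right) = -26 + 256 \left(-44\right) = -26 - 11264 = -11290$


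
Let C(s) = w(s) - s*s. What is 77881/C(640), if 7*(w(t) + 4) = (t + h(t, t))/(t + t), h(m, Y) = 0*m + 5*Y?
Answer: -545167/2867225 ≈ -0.19014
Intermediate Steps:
h(m, Y) = 5*Y (h(m, Y) = 0 + 5*Y = 5*Y)
w(t) = -25/7 (w(t) = -4 + ((t + 5*t)/(t + t))/7 = -4 + ((6*t)/((2*t)))/7 = -4 + ((6*t)*(1/(2*t)))/7 = -4 + (⅐)*3 = -4 + 3/7 = -25/7)
C(s) = -25/7 - s² (C(s) = -25/7 - s*s = -25/7 - s²)
77881/C(640) = 77881/(-25/7 - 1*640²) = 77881/(-25/7 - 1*409600) = 77881/(-25/7 - 409600) = 77881/(-2867225/7) = 77881*(-7/2867225) = -545167/2867225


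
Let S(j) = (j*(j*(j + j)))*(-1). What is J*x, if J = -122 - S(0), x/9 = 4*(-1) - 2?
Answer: 6588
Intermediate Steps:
S(j) = -2*j**3 (S(j) = (j*(j*(2*j)))*(-1) = (j*(2*j**2))*(-1) = (2*j**3)*(-1) = -2*j**3)
x = -54 (x = 9*(4*(-1) - 2) = 9*(-4 - 2) = 9*(-6) = -54)
J = -122 (J = -122 - (-2)*0**3 = -122 - (-2)*0 = -122 - 1*0 = -122 + 0 = -122)
J*x = -122*(-54) = 6588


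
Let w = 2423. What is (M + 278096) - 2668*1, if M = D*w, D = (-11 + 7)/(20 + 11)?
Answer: 8528576/31 ≈ 2.7512e+5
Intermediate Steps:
D = -4/31 ≈ -0.12903
M = -9692/31 (M = -4/31*2423 = -9692/31 ≈ -312.65)
(M + 278096) - 2668*1 = (-9692/31 + 278096) - 2668*1 = 8611284/31 - 2668 = 8528576/31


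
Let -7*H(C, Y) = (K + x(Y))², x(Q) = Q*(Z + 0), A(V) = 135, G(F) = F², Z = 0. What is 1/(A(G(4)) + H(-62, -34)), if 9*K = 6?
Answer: 63/8501 ≈ 0.0074109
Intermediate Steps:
K = ⅔ (K = (⅑)*6 = ⅔ ≈ 0.66667)
x(Q) = 0 (x(Q) = Q*(0 + 0) = Q*0 = 0)
H(C, Y) = -4/63 (H(C, Y) = -(⅔ + 0)²/7 = -(⅔)²/7 = -⅐*4/9 = -4/63)
1/(A(G(4)) + H(-62, -34)) = 1/(135 - 4/63) = 1/(8501/63) = 63/8501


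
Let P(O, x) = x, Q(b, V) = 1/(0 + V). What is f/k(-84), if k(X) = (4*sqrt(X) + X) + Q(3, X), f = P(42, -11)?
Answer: 6520668/59284513 + 620928*I*sqrt(21)/59284513 ≈ 0.10999 + 0.047997*I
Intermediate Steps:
Q(b, V) = 1/V
f = -11
k(X) = X + 1/X + 4*sqrt(X) (k(X) = (4*sqrt(X) + X) + 1/X = (X + 4*sqrt(X)) + 1/X = X + 1/X + 4*sqrt(X))
f/k(-84) = -11/(-84 + 1/(-84) + 4*sqrt(-84)) = -11/(-84 - 1/84 + 4*(2*I*sqrt(21))) = -11/(-84 - 1/84 + 8*I*sqrt(21)) = -11/(-7057/84 + 8*I*sqrt(21))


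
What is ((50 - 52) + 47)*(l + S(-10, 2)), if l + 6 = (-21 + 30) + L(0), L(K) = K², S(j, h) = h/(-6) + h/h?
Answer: 165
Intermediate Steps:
S(j, h) = 1 - h/6 (S(j, h) = h*(-⅙) + 1 = -h/6 + 1 = 1 - h/6)
l = 3 (l = -6 + ((-21 + 30) + 0²) = -6 + (9 + 0) = -6 + 9 = 3)
((50 - 52) + 47)*(l + S(-10, 2)) = ((50 - 52) + 47)*(3 + (1 - ⅙*2)) = (-2 + 47)*(3 + (1 - ⅓)) = 45*(3 + ⅔) = 45*(11/3) = 165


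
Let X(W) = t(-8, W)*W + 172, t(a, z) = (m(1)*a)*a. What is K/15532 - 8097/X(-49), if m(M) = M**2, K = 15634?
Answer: 14341815/3836404 ≈ 3.7383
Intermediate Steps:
t(a, z) = a**2 (t(a, z) = (1**2*a)*a = (1*a)*a = a*a = a**2)
X(W) = 172 + 64*W (X(W) = (-8)**2*W + 172 = 64*W + 172 = 172 + 64*W)
K/15532 - 8097/X(-49) = 15634/15532 - 8097/(172 + 64*(-49)) = 15634*(1/15532) - 8097/(172 - 3136) = 7817/7766 - 8097/(-2964) = 7817/7766 - 8097*(-1/2964) = 7817/7766 + 2699/988 = 14341815/3836404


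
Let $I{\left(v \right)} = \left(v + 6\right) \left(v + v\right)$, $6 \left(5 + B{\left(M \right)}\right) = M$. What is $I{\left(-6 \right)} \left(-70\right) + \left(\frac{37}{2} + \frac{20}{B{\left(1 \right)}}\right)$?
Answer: $\frac{833}{58} \approx 14.362$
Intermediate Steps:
$B{\left(M \right)} = -5 + \frac{M}{6}$
$I{\left(v \right)} = 2 v \left(6 + v\right)$ ($I{\left(v \right)} = \left(6 + v\right) 2 v = 2 v \left(6 + v\right)$)
$I{\left(-6 \right)} \left(-70\right) + \left(\frac{37}{2} + \frac{20}{B{\left(1 \right)}}\right) = 2 \left(-6\right) \left(6 - 6\right) \left(-70\right) + \left(\frac{37}{2} + \frac{20}{-5 + \frac{1}{6} \cdot 1}\right) = 2 \left(-6\right) 0 \left(-70\right) + \left(37 \cdot \frac{1}{2} + \frac{20}{-5 + \frac{1}{6}}\right) = 0 \left(-70\right) + \left(\frac{37}{2} + \frac{20}{- \frac{29}{6}}\right) = 0 + \left(\frac{37}{2} + 20 \left(- \frac{6}{29}\right)\right) = 0 + \left(\frac{37}{2} - \frac{120}{29}\right) = 0 + \frac{833}{58} = \frac{833}{58}$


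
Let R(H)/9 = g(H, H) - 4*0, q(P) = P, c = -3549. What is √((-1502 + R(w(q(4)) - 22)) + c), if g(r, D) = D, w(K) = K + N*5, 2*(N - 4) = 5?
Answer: I*√19682/2 ≈ 70.146*I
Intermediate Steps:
N = 13/2 (N = 4 + (½)*5 = 4 + 5/2 = 13/2 ≈ 6.5000)
w(K) = 65/2 + K (w(K) = K + (13/2)*5 = K + 65/2 = 65/2 + K)
R(H) = 9*H (R(H) = 9*(H - 4*0) = 9*(H + 0) = 9*H)
√((-1502 + R(w(q(4)) - 22)) + c) = √((-1502 + 9*((65/2 + 4) - 22)) - 3549) = √((-1502 + 9*(73/2 - 22)) - 3549) = √((-1502 + 9*(29/2)) - 3549) = √((-1502 + 261/2) - 3549) = √(-2743/2 - 3549) = √(-9841/2) = I*√19682/2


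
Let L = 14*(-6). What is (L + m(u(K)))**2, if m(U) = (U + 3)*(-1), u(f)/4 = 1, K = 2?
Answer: 8281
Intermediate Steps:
u(f) = 4 (u(f) = 4*1 = 4)
m(U) = -3 - U (m(U) = (3 + U)*(-1) = -3 - U)
L = -84
(L + m(u(K)))**2 = (-84 + (-3 - 1*4))**2 = (-84 + (-3 - 4))**2 = (-84 - 7)**2 = (-91)**2 = 8281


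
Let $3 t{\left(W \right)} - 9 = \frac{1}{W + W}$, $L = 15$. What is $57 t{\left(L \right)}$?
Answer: $\frac{5149}{30} \approx 171.63$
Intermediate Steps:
$t{\left(W \right)} = 3 + \frac{1}{6 W}$ ($t{\left(W \right)} = 3 + \frac{1}{3 \left(W + W\right)} = 3 + \frac{1}{3 \cdot 2 W} = 3 + \frac{\frac{1}{2} \frac{1}{W}}{3} = 3 + \frac{1}{6 W}$)
$57 t{\left(L \right)} = 57 \left(3 + \frac{1}{6 \cdot 15}\right) = 57 \left(3 + \frac{1}{6} \cdot \frac{1}{15}\right) = 57 \left(3 + \frac{1}{90}\right) = 57 \cdot \frac{271}{90} = \frac{5149}{30}$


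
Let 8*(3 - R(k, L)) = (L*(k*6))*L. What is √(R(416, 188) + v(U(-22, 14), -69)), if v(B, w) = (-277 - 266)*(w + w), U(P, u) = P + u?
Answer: I*√10952391 ≈ 3309.4*I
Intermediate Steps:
v(B, w) = -1086*w
R(k, L) = 3 - 3*k*L²/4 (R(k, L) = 3 - L*(k*6)*L/8 = 3 - L*(6*k)*L/8 = 3 - 6*L*k*L/8 = 3 - 3*k*L²/4)
√(R(416, 188) + v(U(-22, 14), -69)) = √((3 - ¾*416*188²) - 1086*(-69)) = √((3 - ¾*416*35344) + 74934) = √((3 - 11027328) + 74934) = √(-11027325 + 74934) = √(-10952391) = I*√10952391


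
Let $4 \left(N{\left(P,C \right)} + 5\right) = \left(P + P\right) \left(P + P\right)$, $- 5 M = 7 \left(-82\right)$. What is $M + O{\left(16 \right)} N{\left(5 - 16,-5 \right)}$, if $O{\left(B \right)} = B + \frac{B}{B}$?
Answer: $\frac{10434}{5} \approx 2086.8$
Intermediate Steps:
$O{\left(B \right)} = 1 + B$ ($O{\left(B \right)} = B + 1 = 1 + B$)
$M = \frac{574}{5}$ ($M = - \frac{7 \left(-82\right)}{5} = \left(- \frac{1}{5}\right) \left(-574\right) = \frac{574}{5} \approx 114.8$)
$N{\left(P,C \right)} = -5 + P^{2}$ ($N{\left(P,C \right)} = -5 + \frac{\left(P + P\right) \left(P + P\right)}{4} = -5 + \frac{2 P 2 P}{4} = -5 + \frac{4 P^{2}}{4} = -5 + P^{2}$)
$M + O{\left(16 \right)} N{\left(5 - 16,-5 \right)} = \frac{574}{5} + \left(1 + 16\right) \left(-5 + \left(5 - 16\right)^{2}\right) = \frac{574}{5} + 17 \left(-5 + \left(-11\right)^{2}\right) = \frac{574}{5} + 17 \left(-5 + 121\right) = \frac{574}{5} + 17 \cdot 116 = \frac{574}{5} + 1972 = \frac{10434}{5}$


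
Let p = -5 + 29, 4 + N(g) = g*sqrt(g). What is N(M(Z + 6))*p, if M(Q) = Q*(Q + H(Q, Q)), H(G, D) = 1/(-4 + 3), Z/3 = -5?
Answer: -96 + 6480*sqrt(10) ≈ 20396.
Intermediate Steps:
Z = -15 (Z = 3*(-5) = -15)
H(G, D) = -1 (H(G, D) = 1/(-1) = -1)
M(Q) = Q*(-1 + Q) (M(Q) = Q*(Q - 1) = Q*(-1 + Q))
N(g) = -4 + g**(3/2) (N(g) = -4 + g*sqrt(g) = -4 + g**(3/2))
p = 24
N(M(Z + 6))*p = (-4 + ((-15 + 6)*(-1 + (-15 + 6)))**(3/2))*24 = (-4 + (-9*(-1 - 9))**(3/2))*24 = (-4 + (-9*(-10))**(3/2))*24 = (-4 + 90**(3/2))*24 = (-4 + 270*sqrt(10))*24 = -96 + 6480*sqrt(10)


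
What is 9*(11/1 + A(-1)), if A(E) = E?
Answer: 90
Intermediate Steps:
9*(11/1 + A(-1)) = 9*(11/1 - 1) = 9*(11*1 - 1) = 9*(11 - 1) = 9*10 = 90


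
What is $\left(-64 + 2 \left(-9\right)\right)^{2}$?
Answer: $6724$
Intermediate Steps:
$\left(-64 + 2 \left(-9\right)\right)^{2} = \left(-64 - 18\right)^{2} = \left(-82\right)^{2} = 6724$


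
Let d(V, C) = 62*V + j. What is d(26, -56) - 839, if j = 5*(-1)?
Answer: 768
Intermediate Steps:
j = -5
d(V, C) = -5 + 62*V (d(V, C) = 62*V - 5 = -5 + 62*V)
d(26, -56) - 839 = (-5 + 62*26) - 839 = (-5 + 1612) - 839 = 1607 - 839 = 768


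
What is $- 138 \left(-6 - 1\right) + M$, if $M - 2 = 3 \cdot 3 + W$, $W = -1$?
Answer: $976$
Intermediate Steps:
$M = 10$ ($M = 2 + \left(3 \cdot 3 - 1\right) = 2 + \left(9 - 1\right) = 2 + 8 = 10$)
$- 138 \left(-6 - 1\right) + M = - 138 \left(-6 - 1\right) + 10 = \left(-138\right) \left(-7\right) + 10 = 966 + 10 = 976$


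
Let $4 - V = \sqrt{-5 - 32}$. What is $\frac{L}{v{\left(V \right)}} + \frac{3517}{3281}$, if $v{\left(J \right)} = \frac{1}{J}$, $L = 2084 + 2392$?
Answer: $\frac{58746541}{3281} - 4476 i \sqrt{37} \approx 17905.0 - 27226.0 i$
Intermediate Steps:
$V = 4 - i \sqrt{37}$ ($V = 4 - \sqrt{-5 - 32} = 4 - \sqrt{-37} = 4 - i \sqrt{37} \approx 4.0 - 6.0828 i$)
$L = 4476$
$\frac{L}{v{\left(V \right)}} + \frac{3517}{3281} = \frac{4476}{\frac{1}{4 - i \sqrt{37}}} + \frac{3517}{3281} = 4476 \left(4 - i \sqrt{37}\right) + 3517 \cdot \frac{1}{3281} = \left(17904 - 4476 i \sqrt{37}\right) + \frac{3517}{3281} = \frac{58746541}{3281} - 4476 i \sqrt{37}$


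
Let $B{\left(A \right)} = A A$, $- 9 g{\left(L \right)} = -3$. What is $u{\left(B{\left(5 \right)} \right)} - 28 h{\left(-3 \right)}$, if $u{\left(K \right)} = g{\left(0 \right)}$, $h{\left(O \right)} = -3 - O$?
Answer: $\frac{1}{3} \approx 0.33333$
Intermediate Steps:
$g{\left(L \right)} = \frac{1}{3}$ ($g{\left(L \right)} = \left(- \frac{1}{9}\right) \left(-3\right) = \frac{1}{3}$)
$B{\left(A \right)} = A^{2}$
$u{\left(K \right)} = \frac{1}{3}$
$u{\left(B{\left(5 \right)} \right)} - 28 h{\left(-3 \right)} = \frac{1}{3} - 28 \left(-3 - -3\right) = \frac{1}{3} - 28 \left(-3 + 3\right) = \frac{1}{3} - 0 = \frac{1}{3} + 0 = \frac{1}{3}$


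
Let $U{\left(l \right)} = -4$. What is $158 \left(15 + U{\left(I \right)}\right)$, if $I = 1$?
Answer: $1738$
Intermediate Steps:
$158 \left(15 + U{\left(I \right)}\right) = 158 \left(15 - 4\right) = 158 \cdot 11 = 1738$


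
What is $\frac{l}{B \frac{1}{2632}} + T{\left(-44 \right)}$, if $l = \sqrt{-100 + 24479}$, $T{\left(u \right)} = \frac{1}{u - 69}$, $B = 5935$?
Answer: $- \frac{1}{113} + \frac{2632 \sqrt{24379}}{5935} \approx 69.234$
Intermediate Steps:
$T{\left(u \right)} = \frac{1}{-69 + u}$
$l = \sqrt{24379} \approx 156.14$
$\frac{l}{B \frac{1}{2632}} + T{\left(-44 \right)} = \frac{\sqrt{24379}}{5935 \cdot \frac{1}{2632}} + \frac{1}{-69 - 44} = \frac{\sqrt{24379}}{5935 \cdot \frac{1}{2632}} + \frac{1}{-113} = \frac{\sqrt{24379}}{\frac{5935}{2632}} - \frac{1}{113} = \sqrt{24379} \cdot \frac{2632}{5935} - \frac{1}{113} = \frac{2632 \sqrt{24379}}{5935} - \frac{1}{113} = - \frac{1}{113} + \frac{2632 \sqrt{24379}}{5935}$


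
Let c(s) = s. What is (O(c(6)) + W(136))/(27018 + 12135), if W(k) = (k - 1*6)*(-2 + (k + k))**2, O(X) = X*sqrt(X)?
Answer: 3159000/13051 + 2*sqrt(6)/13051 ≈ 242.05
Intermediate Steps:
O(X) = X**(3/2)
W(k) = (-2 + 2*k)**2*(-6 + k) (W(k) = (k - 6)*(-2 + 2*k)**2 = (-6 + k)*(-2 + 2*k)**2 = (-2 + 2*k)**2*(-6 + k))
(O(c(6)) + W(136))/(27018 + 12135) = (6**(3/2) + 4*(-1 + 136)**2*(-6 + 136))/(27018 + 12135) = (6*sqrt(6) + 4*135**2*130)/39153 = (6*sqrt(6) + 4*18225*130)*(1/39153) = (6*sqrt(6) + 9477000)*(1/39153) = (9477000 + 6*sqrt(6))*(1/39153) = 3159000/13051 + 2*sqrt(6)/13051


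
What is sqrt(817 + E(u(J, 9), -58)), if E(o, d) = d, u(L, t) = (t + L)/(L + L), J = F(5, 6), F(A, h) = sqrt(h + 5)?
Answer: sqrt(759) ≈ 27.550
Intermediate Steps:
F(A, h) = sqrt(5 + h)
J = sqrt(11) (J = sqrt(5 + 6) = sqrt(11) ≈ 3.3166)
u(L, t) = (L + t)/(2*L) (u(L, t) = (L + t)/((2*L)) = (L + t)*(1/(2*L)) = (L + t)/(2*L))
sqrt(817 + E(u(J, 9), -58)) = sqrt(817 - 58) = sqrt(759)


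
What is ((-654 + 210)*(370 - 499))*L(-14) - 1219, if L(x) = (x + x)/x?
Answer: 113333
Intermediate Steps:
L(x) = 2 (L(x) = (2*x)/x = 2)
((-654 + 210)*(370 - 499))*L(-14) - 1219 = ((-654 + 210)*(370 - 499))*2 - 1219 = -444*(-129)*2 - 1219 = 57276*2 - 1219 = 114552 - 1219 = 113333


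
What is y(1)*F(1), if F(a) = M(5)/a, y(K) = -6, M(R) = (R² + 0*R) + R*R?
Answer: -300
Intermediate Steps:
M(R) = 2*R² (M(R) = (R² + 0) + R² = R² + R² = 2*R²)
F(a) = 50/a (F(a) = (2*5²)/a = (2*25)/a = 50/a)
y(1)*F(1) = -300/1 = -300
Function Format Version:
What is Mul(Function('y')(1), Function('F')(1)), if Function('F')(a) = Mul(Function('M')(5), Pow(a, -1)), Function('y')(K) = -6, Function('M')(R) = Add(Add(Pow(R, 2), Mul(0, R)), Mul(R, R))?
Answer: -300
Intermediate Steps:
Function('M')(R) = Mul(2, Pow(R, 2)) (Function('M')(R) = Add(Add(Pow(R, 2), 0), Pow(R, 2)) = Add(Pow(R, 2), Pow(R, 2)) = Mul(2, Pow(R, 2)))
Function('F')(a) = Mul(50, Pow(a, -1)) (Function('F')(a) = Mul(Mul(2, Pow(5, 2)), Pow(a, -1)) = Mul(Mul(2, 25), Pow(a, -1)) = Mul(50, Pow(a, -1)))
Mul(Function('y')(1), Function('F')(1)) = Mul(-6, Mul(50, Pow(1, -1))) = Mul(-6, Mul(50, 1)) = Mul(-6, 50) = -300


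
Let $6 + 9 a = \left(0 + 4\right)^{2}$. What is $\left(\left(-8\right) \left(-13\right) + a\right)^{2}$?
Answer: $\frac{894916}{81} \approx 11048.0$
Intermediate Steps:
$a = \frac{10}{9}$ ($a = - \frac{2}{3} + \frac{\left(0 + 4\right)^{2}}{9} = - \frac{2}{3} + \frac{4^{2}}{9} = - \frac{2}{3} + \frac{1}{9} \cdot 16 = - \frac{2}{3} + \frac{16}{9} = \frac{10}{9} \approx 1.1111$)
$\left(\left(-8\right) \left(-13\right) + a\right)^{2} = \left(\left(-8\right) \left(-13\right) + \frac{10}{9}\right)^{2} = \left(104 + \frac{10}{9}\right)^{2} = \left(\frac{946}{9}\right)^{2} = \frac{894916}{81}$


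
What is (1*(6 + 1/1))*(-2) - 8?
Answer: -22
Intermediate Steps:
(1*(6 + 1/1))*(-2) - 8 = (1*(6 + 1))*(-2) - 8 = (1*7)*(-2) - 8 = 7*(-2) - 8 = -14 - 8 = -22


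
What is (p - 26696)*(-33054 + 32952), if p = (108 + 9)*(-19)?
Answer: 2949738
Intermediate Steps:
p = -2223 (p = 117*(-19) = -2223)
(p - 26696)*(-33054 + 32952) = (-2223 - 26696)*(-33054 + 32952) = -28919*(-102) = 2949738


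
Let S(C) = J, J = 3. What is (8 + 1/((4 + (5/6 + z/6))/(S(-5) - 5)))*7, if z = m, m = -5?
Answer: 105/2 ≈ 52.500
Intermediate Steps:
S(C) = 3
z = -5
(8 + 1/((4 + (5/6 + z/6))/(S(-5) - 5)))*7 = (8 + 1/((4 + (5/6 - 5/6))/(3 - 5)))*7 = (8 + 1/((4 + (5*(⅙) - 5*⅙))/(-2)))*7 = (8 + 1/((4 + (⅚ - ⅚))*(-½)))*7 = (8 + 1/((4 + 0)*(-½)))*7 = (8 + 1/(4*(-½)))*7 = (8 + 1/(-2))*7 = (8 - ½)*7 = (15/2)*7 = 105/2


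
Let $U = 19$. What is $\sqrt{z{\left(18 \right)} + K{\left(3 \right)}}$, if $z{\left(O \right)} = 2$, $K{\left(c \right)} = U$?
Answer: $\sqrt{21} \approx 4.5826$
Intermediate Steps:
$K{\left(c \right)} = 19$
$\sqrt{z{\left(18 \right)} + K{\left(3 \right)}} = \sqrt{2 + 19} = \sqrt{21}$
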